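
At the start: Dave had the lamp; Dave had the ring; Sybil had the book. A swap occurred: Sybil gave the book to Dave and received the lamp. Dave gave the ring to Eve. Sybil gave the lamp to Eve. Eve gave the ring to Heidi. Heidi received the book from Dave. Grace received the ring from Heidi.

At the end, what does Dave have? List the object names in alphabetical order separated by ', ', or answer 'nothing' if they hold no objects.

Answer: nothing

Derivation:
Tracking all object holders:
Start: lamp:Dave, ring:Dave, book:Sybil
Event 1 (swap book<->lamp: now book:Dave, lamp:Sybil). State: lamp:Sybil, ring:Dave, book:Dave
Event 2 (give ring: Dave -> Eve). State: lamp:Sybil, ring:Eve, book:Dave
Event 3 (give lamp: Sybil -> Eve). State: lamp:Eve, ring:Eve, book:Dave
Event 4 (give ring: Eve -> Heidi). State: lamp:Eve, ring:Heidi, book:Dave
Event 5 (give book: Dave -> Heidi). State: lamp:Eve, ring:Heidi, book:Heidi
Event 6 (give ring: Heidi -> Grace). State: lamp:Eve, ring:Grace, book:Heidi

Final state: lamp:Eve, ring:Grace, book:Heidi
Dave holds: (nothing).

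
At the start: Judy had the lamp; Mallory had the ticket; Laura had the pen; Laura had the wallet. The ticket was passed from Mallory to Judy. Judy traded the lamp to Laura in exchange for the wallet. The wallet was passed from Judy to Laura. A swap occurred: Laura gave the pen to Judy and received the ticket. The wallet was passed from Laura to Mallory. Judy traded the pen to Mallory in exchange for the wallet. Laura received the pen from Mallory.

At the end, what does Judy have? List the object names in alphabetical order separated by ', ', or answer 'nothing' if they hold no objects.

Tracking all object holders:
Start: lamp:Judy, ticket:Mallory, pen:Laura, wallet:Laura
Event 1 (give ticket: Mallory -> Judy). State: lamp:Judy, ticket:Judy, pen:Laura, wallet:Laura
Event 2 (swap lamp<->wallet: now lamp:Laura, wallet:Judy). State: lamp:Laura, ticket:Judy, pen:Laura, wallet:Judy
Event 3 (give wallet: Judy -> Laura). State: lamp:Laura, ticket:Judy, pen:Laura, wallet:Laura
Event 4 (swap pen<->ticket: now pen:Judy, ticket:Laura). State: lamp:Laura, ticket:Laura, pen:Judy, wallet:Laura
Event 5 (give wallet: Laura -> Mallory). State: lamp:Laura, ticket:Laura, pen:Judy, wallet:Mallory
Event 6 (swap pen<->wallet: now pen:Mallory, wallet:Judy). State: lamp:Laura, ticket:Laura, pen:Mallory, wallet:Judy
Event 7 (give pen: Mallory -> Laura). State: lamp:Laura, ticket:Laura, pen:Laura, wallet:Judy

Final state: lamp:Laura, ticket:Laura, pen:Laura, wallet:Judy
Judy holds: wallet.

Answer: wallet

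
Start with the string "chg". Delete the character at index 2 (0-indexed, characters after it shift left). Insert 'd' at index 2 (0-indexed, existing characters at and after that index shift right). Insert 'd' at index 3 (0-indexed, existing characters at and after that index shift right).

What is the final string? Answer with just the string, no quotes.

Answer: chdd

Derivation:
Applying each edit step by step:
Start: "chg"
Op 1 (delete idx 2 = 'g'): "chg" -> "ch"
Op 2 (insert 'd' at idx 2): "ch" -> "chd"
Op 3 (insert 'd' at idx 3): "chd" -> "chdd"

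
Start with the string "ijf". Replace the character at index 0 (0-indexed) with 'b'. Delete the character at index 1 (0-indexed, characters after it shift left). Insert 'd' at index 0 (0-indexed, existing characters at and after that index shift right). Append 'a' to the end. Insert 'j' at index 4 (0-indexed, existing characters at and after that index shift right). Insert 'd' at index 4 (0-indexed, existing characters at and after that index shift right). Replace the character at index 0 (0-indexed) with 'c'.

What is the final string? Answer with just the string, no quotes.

Answer: cbfadj

Derivation:
Applying each edit step by step:
Start: "ijf"
Op 1 (replace idx 0: 'i' -> 'b'): "ijf" -> "bjf"
Op 2 (delete idx 1 = 'j'): "bjf" -> "bf"
Op 3 (insert 'd' at idx 0): "bf" -> "dbf"
Op 4 (append 'a'): "dbf" -> "dbfa"
Op 5 (insert 'j' at idx 4): "dbfa" -> "dbfaj"
Op 6 (insert 'd' at idx 4): "dbfaj" -> "dbfadj"
Op 7 (replace idx 0: 'd' -> 'c'): "dbfadj" -> "cbfadj"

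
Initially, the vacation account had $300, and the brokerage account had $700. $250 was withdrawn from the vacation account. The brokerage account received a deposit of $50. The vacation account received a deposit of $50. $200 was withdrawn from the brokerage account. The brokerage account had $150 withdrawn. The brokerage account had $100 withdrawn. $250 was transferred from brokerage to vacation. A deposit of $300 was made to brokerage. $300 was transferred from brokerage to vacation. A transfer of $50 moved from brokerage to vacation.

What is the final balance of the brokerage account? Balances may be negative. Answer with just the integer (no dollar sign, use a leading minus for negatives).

Tracking account balances step by step:
Start: vacation=300, brokerage=700
Event 1 (withdraw 250 from vacation): vacation: 300 - 250 = 50. Balances: vacation=50, brokerage=700
Event 2 (deposit 50 to brokerage): brokerage: 700 + 50 = 750. Balances: vacation=50, brokerage=750
Event 3 (deposit 50 to vacation): vacation: 50 + 50 = 100. Balances: vacation=100, brokerage=750
Event 4 (withdraw 200 from brokerage): brokerage: 750 - 200 = 550. Balances: vacation=100, brokerage=550
Event 5 (withdraw 150 from brokerage): brokerage: 550 - 150 = 400. Balances: vacation=100, brokerage=400
Event 6 (withdraw 100 from brokerage): brokerage: 400 - 100 = 300. Balances: vacation=100, brokerage=300
Event 7 (transfer 250 brokerage -> vacation): brokerage: 300 - 250 = 50, vacation: 100 + 250 = 350. Balances: vacation=350, brokerage=50
Event 8 (deposit 300 to brokerage): brokerage: 50 + 300 = 350. Balances: vacation=350, brokerage=350
Event 9 (transfer 300 brokerage -> vacation): brokerage: 350 - 300 = 50, vacation: 350 + 300 = 650. Balances: vacation=650, brokerage=50
Event 10 (transfer 50 brokerage -> vacation): brokerage: 50 - 50 = 0, vacation: 650 + 50 = 700. Balances: vacation=700, brokerage=0

Final balance of brokerage: 0

Answer: 0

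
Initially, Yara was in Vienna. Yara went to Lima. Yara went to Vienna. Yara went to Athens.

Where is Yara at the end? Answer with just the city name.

Tracking Yara's location:
Start: Yara is in Vienna.
After move 1: Vienna -> Lima. Yara is in Lima.
After move 2: Lima -> Vienna. Yara is in Vienna.
After move 3: Vienna -> Athens. Yara is in Athens.

Answer: Athens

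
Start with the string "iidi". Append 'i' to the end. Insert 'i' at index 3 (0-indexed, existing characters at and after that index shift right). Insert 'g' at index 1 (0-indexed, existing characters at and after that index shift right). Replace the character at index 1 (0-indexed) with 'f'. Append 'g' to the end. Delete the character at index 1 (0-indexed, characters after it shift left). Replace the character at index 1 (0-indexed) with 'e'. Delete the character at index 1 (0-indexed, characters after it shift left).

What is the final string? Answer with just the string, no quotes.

Answer: idiiig

Derivation:
Applying each edit step by step:
Start: "iidi"
Op 1 (append 'i'): "iidi" -> "iidii"
Op 2 (insert 'i' at idx 3): "iidii" -> "iidiii"
Op 3 (insert 'g' at idx 1): "iidiii" -> "igidiii"
Op 4 (replace idx 1: 'g' -> 'f'): "igidiii" -> "ifidiii"
Op 5 (append 'g'): "ifidiii" -> "ifidiiig"
Op 6 (delete idx 1 = 'f'): "ifidiiig" -> "iidiiig"
Op 7 (replace idx 1: 'i' -> 'e'): "iidiiig" -> "iediiig"
Op 8 (delete idx 1 = 'e'): "iediiig" -> "idiiig"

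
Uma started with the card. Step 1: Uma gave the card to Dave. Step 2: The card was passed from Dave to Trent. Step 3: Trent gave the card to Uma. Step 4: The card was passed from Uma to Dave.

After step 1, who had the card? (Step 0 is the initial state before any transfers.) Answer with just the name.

Tracking the card holder through step 1:
After step 0 (start): Uma
After step 1: Dave

At step 1, the holder is Dave.

Answer: Dave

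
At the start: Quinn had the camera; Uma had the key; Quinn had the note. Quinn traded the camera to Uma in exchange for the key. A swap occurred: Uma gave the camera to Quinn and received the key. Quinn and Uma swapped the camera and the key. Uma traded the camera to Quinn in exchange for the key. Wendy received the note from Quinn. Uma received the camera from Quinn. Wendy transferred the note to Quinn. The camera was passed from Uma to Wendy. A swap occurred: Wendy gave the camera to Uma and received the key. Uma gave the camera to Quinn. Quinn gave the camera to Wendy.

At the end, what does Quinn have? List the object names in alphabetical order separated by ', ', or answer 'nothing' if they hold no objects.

Answer: note

Derivation:
Tracking all object holders:
Start: camera:Quinn, key:Uma, note:Quinn
Event 1 (swap camera<->key: now camera:Uma, key:Quinn). State: camera:Uma, key:Quinn, note:Quinn
Event 2 (swap camera<->key: now camera:Quinn, key:Uma). State: camera:Quinn, key:Uma, note:Quinn
Event 3 (swap camera<->key: now camera:Uma, key:Quinn). State: camera:Uma, key:Quinn, note:Quinn
Event 4 (swap camera<->key: now camera:Quinn, key:Uma). State: camera:Quinn, key:Uma, note:Quinn
Event 5 (give note: Quinn -> Wendy). State: camera:Quinn, key:Uma, note:Wendy
Event 6 (give camera: Quinn -> Uma). State: camera:Uma, key:Uma, note:Wendy
Event 7 (give note: Wendy -> Quinn). State: camera:Uma, key:Uma, note:Quinn
Event 8 (give camera: Uma -> Wendy). State: camera:Wendy, key:Uma, note:Quinn
Event 9 (swap camera<->key: now camera:Uma, key:Wendy). State: camera:Uma, key:Wendy, note:Quinn
Event 10 (give camera: Uma -> Quinn). State: camera:Quinn, key:Wendy, note:Quinn
Event 11 (give camera: Quinn -> Wendy). State: camera:Wendy, key:Wendy, note:Quinn

Final state: camera:Wendy, key:Wendy, note:Quinn
Quinn holds: note.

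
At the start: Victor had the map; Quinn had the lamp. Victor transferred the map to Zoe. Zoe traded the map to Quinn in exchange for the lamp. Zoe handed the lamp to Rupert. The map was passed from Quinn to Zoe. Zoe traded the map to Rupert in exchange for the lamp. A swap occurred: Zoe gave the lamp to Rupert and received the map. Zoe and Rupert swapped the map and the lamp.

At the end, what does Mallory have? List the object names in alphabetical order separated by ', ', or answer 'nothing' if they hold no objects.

Tracking all object holders:
Start: map:Victor, lamp:Quinn
Event 1 (give map: Victor -> Zoe). State: map:Zoe, lamp:Quinn
Event 2 (swap map<->lamp: now map:Quinn, lamp:Zoe). State: map:Quinn, lamp:Zoe
Event 3 (give lamp: Zoe -> Rupert). State: map:Quinn, lamp:Rupert
Event 4 (give map: Quinn -> Zoe). State: map:Zoe, lamp:Rupert
Event 5 (swap map<->lamp: now map:Rupert, lamp:Zoe). State: map:Rupert, lamp:Zoe
Event 6 (swap lamp<->map: now lamp:Rupert, map:Zoe). State: map:Zoe, lamp:Rupert
Event 7 (swap map<->lamp: now map:Rupert, lamp:Zoe). State: map:Rupert, lamp:Zoe

Final state: map:Rupert, lamp:Zoe
Mallory holds: (nothing).

Answer: nothing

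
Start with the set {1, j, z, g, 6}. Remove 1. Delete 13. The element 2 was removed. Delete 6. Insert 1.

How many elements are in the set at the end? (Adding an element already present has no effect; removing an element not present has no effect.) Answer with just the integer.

Answer: 4

Derivation:
Tracking the set through each operation:
Start: {1, 6, g, j, z}
Event 1 (remove 1): removed. Set: {6, g, j, z}
Event 2 (remove 13): not present, no change. Set: {6, g, j, z}
Event 3 (remove 2): not present, no change. Set: {6, g, j, z}
Event 4 (remove 6): removed. Set: {g, j, z}
Event 5 (add 1): added. Set: {1, g, j, z}

Final set: {1, g, j, z} (size 4)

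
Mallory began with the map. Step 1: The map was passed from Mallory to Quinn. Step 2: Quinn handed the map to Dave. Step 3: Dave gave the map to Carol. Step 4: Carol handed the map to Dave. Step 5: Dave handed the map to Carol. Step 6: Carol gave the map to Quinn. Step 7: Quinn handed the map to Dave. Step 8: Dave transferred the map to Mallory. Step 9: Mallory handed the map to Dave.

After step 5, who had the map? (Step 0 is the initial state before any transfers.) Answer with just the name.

Answer: Carol

Derivation:
Tracking the map holder through step 5:
After step 0 (start): Mallory
After step 1: Quinn
After step 2: Dave
After step 3: Carol
After step 4: Dave
After step 5: Carol

At step 5, the holder is Carol.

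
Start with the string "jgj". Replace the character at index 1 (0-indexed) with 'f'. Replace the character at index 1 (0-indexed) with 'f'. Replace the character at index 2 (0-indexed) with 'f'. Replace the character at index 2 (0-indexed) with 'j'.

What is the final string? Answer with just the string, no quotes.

Answer: jfj

Derivation:
Applying each edit step by step:
Start: "jgj"
Op 1 (replace idx 1: 'g' -> 'f'): "jgj" -> "jfj"
Op 2 (replace idx 1: 'f' -> 'f'): "jfj" -> "jfj"
Op 3 (replace idx 2: 'j' -> 'f'): "jfj" -> "jff"
Op 4 (replace idx 2: 'f' -> 'j'): "jff" -> "jfj"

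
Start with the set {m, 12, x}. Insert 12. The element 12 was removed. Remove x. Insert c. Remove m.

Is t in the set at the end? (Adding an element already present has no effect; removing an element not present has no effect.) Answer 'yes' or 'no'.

Answer: no

Derivation:
Tracking the set through each operation:
Start: {12, m, x}
Event 1 (add 12): already present, no change. Set: {12, m, x}
Event 2 (remove 12): removed. Set: {m, x}
Event 3 (remove x): removed. Set: {m}
Event 4 (add c): added. Set: {c, m}
Event 5 (remove m): removed. Set: {c}

Final set: {c} (size 1)
t is NOT in the final set.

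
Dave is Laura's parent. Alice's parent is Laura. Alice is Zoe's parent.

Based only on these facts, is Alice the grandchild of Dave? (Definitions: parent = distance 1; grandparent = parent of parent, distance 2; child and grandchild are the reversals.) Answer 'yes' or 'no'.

Reconstructing the parent chain from the given facts:
  Dave -> Laura -> Alice -> Zoe
(each arrow means 'parent of the next')
Positions in the chain (0 = top):
  position of Dave: 0
  position of Laura: 1
  position of Alice: 2
  position of Zoe: 3

Alice is at position 2, Dave is at position 0; signed distance (j - i) = -2.
'grandchild' requires j - i = -2. Actual distance is -2, so the relation HOLDS.

Answer: yes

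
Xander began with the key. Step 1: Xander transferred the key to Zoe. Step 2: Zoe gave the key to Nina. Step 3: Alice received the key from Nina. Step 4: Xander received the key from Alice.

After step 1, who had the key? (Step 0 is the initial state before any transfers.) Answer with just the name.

Tracking the key holder through step 1:
After step 0 (start): Xander
After step 1: Zoe

At step 1, the holder is Zoe.

Answer: Zoe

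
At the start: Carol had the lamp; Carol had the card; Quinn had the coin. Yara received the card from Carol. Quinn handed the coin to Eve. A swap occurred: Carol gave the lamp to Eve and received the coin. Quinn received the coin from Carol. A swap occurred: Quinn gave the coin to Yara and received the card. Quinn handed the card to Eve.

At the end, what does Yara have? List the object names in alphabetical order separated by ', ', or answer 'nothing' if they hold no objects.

Answer: coin

Derivation:
Tracking all object holders:
Start: lamp:Carol, card:Carol, coin:Quinn
Event 1 (give card: Carol -> Yara). State: lamp:Carol, card:Yara, coin:Quinn
Event 2 (give coin: Quinn -> Eve). State: lamp:Carol, card:Yara, coin:Eve
Event 3 (swap lamp<->coin: now lamp:Eve, coin:Carol). State: lamp:Eve, card:Yara, coin:Carol
Event 4 (give coin: Carol -> Quinn). State: lamp:Eve, card:Yara, coin:Quinn
Event 5 (swap coin<->card: now coin:Yara, card:Quinn). State: lamp:Eve, card:Quinn, coin:Yara
Event 6 (give card: Quinn -> Eve). State: lamp:Eve, card:Eve, coin:Yara

Final state: lamp:Eve, card:Eve, coin:Yara
Yara holds: coin.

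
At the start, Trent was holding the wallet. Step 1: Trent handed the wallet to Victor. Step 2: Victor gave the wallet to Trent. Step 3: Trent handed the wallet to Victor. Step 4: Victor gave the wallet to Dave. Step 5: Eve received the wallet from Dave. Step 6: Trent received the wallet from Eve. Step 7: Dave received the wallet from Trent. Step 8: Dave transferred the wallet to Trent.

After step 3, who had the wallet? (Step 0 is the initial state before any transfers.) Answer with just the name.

Tracking the wallet holder through step 3:
After step 0 (start): Trent
After step 1: Victor
After step 2: Trent
After step 3: Victor

At step 3, the holder is Victor.

Answer: Victor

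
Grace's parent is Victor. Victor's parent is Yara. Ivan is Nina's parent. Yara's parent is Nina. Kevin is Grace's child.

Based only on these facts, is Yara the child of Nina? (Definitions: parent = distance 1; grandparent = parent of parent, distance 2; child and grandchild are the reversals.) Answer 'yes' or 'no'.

Reconstructing the parent chain from the given facts:
  Ivan -> Nina -> Yara -> Victor -> Grace -> Kevin
(each arrow means 'parent of the next')
Positions in the chain (0 = top):
  position of Ivan: 0
  position of Nina: 1
  position of Yara: 2
  position of Victor: 3
  position of Grace: 4
  position of Kevin: 5

Yara is at position 2, Nina is at position 1; signed distance (j - i) = -1.
'child' requires j - i = -1. Actual distance is -1, so the relation HOLDS.

Answer: yes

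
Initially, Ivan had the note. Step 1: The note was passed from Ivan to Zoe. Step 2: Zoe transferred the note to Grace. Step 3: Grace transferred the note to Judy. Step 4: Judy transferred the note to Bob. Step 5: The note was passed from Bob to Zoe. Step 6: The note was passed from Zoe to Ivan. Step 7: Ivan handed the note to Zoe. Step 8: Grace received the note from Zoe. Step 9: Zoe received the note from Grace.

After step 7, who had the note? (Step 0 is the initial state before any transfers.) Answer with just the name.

Tracking the note holder through step 7:
After step 0 (start): Ivan
After step 1: Zoe
After step 2: Grace
After step 3: Judy
After step 4: Bob
After step 5: Zoe
After step 6: Ivan
After step 7: Zoe

At step 7, the holder is Zoe.

Answer: Zoe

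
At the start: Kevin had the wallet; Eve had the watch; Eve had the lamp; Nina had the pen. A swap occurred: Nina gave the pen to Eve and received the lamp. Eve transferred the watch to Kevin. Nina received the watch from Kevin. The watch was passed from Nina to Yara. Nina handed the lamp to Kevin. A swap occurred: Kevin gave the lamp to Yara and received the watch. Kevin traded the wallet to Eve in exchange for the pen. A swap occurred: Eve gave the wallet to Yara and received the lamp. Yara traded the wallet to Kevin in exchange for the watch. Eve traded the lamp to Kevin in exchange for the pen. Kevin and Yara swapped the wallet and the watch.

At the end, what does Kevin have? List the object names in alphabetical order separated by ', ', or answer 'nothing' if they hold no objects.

Answer: lamp, watch

Derivation:
Tracking all object holders:
Start: wallet:Kevin, watch:Eve, lamp:Eve, pen:Nina
Event 1 (swap pen<->lamp: now pen:Eve, lamp:Nina). State: wallet:Kevin, watch:Eve, lamp:Nina, pen:Eve
Event 2 (give watch: Eve -> Kevin). State: wallet:Kevin, watch:Kevin, lamp:Nina, pen:Eve
Event 3 (give watch: Kevin -> Nina). State: wallet:Kevin, watch:Nina, lamp:Nina, pen:Eve
Event 4 (give watch: Nina -> Yara). State: wallet:Kevin, watch:Yara, lamp:Nina, pen:Eve
Event 5 (give lamp: Nina -> Kevin). State: wallet:Kevin, watch:Yara, lamp:Kevin, pen:Eve
Event 6 (swap lamp<->watch: now lamp:Yara, watch:Kevin). State: wallet:Kevin, watch:Kevin, lamp:Yara, pen:Eve
Event 7 (swap wallet<->pen: now wallet:Eve, pen:Kevin). State: wallet:Eve, watch:Kevin, lamp:Yara, pen:Kevin
Event 8 (swap wallet<->lamp: now wallet:Yara, lamp:Eve). State: wallet:Yara, watch:Kevin, lamp:Eve, pen:Kevin
Event 9 (swap wallet<->watch: now wallet:Kevin, watch:Yara). State: wallet:Kevin, watch:Yara, lamp:Eve, pen:Kevin
Event 10 (swap lamp<->pen: now lamp:Kevin, pen:Eve). State: wallet:Kevin, watch:Yara, lamp:Kevin, pen:Eve
Event 11 (swap wallet<->watch: now wallet:Yara, watch:Kevin). State: wallet:Yara, watch:Kevin, lamp:Kevin, pen:Eve

Final state: wallet:Yara, watch:Kevin, lamp:Kevin, pen:Eve
Kevin holds: lamp, watch.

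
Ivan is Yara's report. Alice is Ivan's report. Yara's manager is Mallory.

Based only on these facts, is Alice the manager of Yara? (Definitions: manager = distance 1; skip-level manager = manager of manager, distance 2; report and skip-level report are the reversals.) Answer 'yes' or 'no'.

Reconstructing the manager chain from the given facts:
  Mallory -> Yara -> Ivan -> Alice
(each arrow means 'manager of the next')
Positions in the chain (0 = top):
  position of Mallory: 0
  position of Yara: 1
  position of Ivan: 2
  position of Alice: 3

Alice is at position 3, Yara is at position 1; signed distance (j - i) = -2.
'manager' requires j - i = 1. Actual distance is -2, so the relation does NOT hold.

Answer: no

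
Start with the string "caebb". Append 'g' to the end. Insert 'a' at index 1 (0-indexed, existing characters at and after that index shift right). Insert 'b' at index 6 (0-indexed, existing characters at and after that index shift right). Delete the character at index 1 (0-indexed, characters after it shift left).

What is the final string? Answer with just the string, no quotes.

Applying each edit step by step:
Start: "caebb"
Op 1 (append 'g'): "caebb" -> "caebbg"
Op 2 (insert 'a' at idx 1): "caebbg" -> "caaebbg"
Op 3 (insert 'b' at idx 6): "caaebbg" -> "caaebbbg"
Op 4 (delete idx 1 = 'a'): "caaebbbg" -> "caebbbg"

Answer: caebbbg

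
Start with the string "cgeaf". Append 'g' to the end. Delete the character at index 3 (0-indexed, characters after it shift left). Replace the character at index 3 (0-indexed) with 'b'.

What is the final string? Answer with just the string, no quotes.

Applying each edit step by step:
Start: "cgeaf"
Op 1 (append 'g'): "cgeaf" -> "cgeafg"
Op 2 (delete idx 3 = 'a'): "cgeafg" -> "cgefg"
Op 3 (replace idx 3: 'f' -> 'b'): "cgefg" -> "cgebg"

Answer: cgebg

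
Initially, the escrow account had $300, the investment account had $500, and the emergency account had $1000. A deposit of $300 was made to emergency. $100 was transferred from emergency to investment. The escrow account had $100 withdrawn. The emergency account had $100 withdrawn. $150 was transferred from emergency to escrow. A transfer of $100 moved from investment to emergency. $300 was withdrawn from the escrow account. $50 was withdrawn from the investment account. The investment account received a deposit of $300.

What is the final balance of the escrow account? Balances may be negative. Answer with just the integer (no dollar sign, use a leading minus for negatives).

Answer: 50

Derivation:
Tracking account balances step by step:
Start: escrow=300, investment=500, emergency=1000
Event 1 (deposit 300 to emergency): emergency: 1000 + 300 = 1300. Balances: escrow=300, investment=500, emergency=1300
Event 2 (transfer 100 emergency -> investment): emergency: 1300 - 100 = 1200, investment: 500 + 100 = 600. Balances: escrow=300, investment=600, emergency=1200
Event 3 (withdraw 100 from escrow): escrow: 300 - 100 = 200. Balances: escrow=200, investment=600, emergency=1200
Event 4 (withdraw 100 from emergency): emergency: 1200 - 100 = 1100. Balances: escrow=200, investment=600, emergency=1100
Event 5 (transfer 150 emergency -> escrow): emergency: 1100 - 150 = 950, escrow: 200 + 150 = 350. Balances: escrow=350, investment=600, emergency=950
Event 6 (transfer 100 investment -> emergency): investment: 600 - 100 = 500, emergency: 950 + 100 = 1050. Balances: escrow=350, investment=500, emergency=1050
Event 7 (withdraw 300 from escrow): escrow: 350 - 300 = 50. Balances: escrow=50, investment=500, emergency=1050
Event 8 (withdraw 50 from investment): investment: 500 - 50 = 450. Balances: escrow=50, investment=450, emergency=1050
Event 9 (deposit 300 to investment): investment: 450 + 300 = 750. Balances: escrow=50, investment=750, emergency=1050

Final balance of escrow: 50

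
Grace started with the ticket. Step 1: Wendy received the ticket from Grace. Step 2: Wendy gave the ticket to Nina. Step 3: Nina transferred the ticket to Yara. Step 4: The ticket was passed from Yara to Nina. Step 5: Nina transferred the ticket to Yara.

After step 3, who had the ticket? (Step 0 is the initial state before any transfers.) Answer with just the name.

Answer: Yara

Derivation:
Tracking the ticket holder through step 3:
After step 0 (start): Grace
After step 1: Wendy
After step 2: Nina
After step 3: Yara

At step 3, the holder is Yara.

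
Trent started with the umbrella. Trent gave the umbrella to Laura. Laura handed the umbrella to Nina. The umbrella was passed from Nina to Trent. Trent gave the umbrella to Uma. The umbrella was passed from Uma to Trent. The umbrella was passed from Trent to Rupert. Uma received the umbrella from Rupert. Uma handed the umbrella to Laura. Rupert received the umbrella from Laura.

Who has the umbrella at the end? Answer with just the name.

Tracking the umbrella through each event:
Start: Trent has the umbrella.
After event 1: Laura has the umbrella.
After event 2: Nina has the umbrella.
After event 3: Trent has the umbrella.
After event 4: Uma has the umbrella.
After event 5: Trent has the umbrella.
After event 6: Rupert has the umbrella.
After event 7: Uma has the umbrella.
After event 8: Laura has the umbrella.
After event 9: Rupert has the umbrella.

Answer: Rupert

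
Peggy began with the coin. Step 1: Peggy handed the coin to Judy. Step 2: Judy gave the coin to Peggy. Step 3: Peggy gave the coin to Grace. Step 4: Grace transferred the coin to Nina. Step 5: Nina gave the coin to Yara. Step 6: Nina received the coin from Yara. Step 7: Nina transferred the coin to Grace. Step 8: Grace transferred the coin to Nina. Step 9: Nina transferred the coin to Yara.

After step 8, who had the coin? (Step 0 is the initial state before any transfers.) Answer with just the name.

Answer: Nina

Derivation:
Tracking the coin holder through step 8:
After step 0 (start): Peggy
After step 1: Judy
After step 2: Peggy
After step 3: Grace
After step 4: Nina
After step 5: Yara
After step 6: Nina
After step 7: Grace
After step 8: Nina

At step 8, the holder is Nina.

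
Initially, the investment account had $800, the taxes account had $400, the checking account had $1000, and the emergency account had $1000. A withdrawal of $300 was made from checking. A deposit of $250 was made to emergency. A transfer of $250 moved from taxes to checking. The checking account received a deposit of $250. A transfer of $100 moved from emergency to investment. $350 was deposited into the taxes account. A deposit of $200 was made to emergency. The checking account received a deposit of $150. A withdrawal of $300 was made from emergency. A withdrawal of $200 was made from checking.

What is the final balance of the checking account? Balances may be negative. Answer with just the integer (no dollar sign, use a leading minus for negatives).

Tracking account balances step by step:
Start: investment=800, taxes=400, checking=1000, emergency=1000
Event 1 (withdraw 300 from checking): checking: 1000 - 300 = 700. Balances: investment=800, taxes=400, checking=700, emergency=1000
Event 2 (deposit 250 to emergency): emergency: 1000 + 250 = 1250. Balances: investment=800, taxes=400, checking=700, emergency=1250
Event 3 (transfer 250 taxes -> checking): taxes: 400 - 250 = 150, checking: 700 + 250 = 950. Balances: investment=800, taxes=150, checking=950, emergency=1250
Event 4 (deposit 250 to checking): checking: 950 + 250 = 1200. Balances: investment=800, taxes=150, checking=1200, emergency=1250
Event 5 (transfer 100 emergency -> investment): emergency: 1250 - 100 = 1150, investment: 800 + 100 = 900. Balances: investment=900, taxes=150, checking=1200, emergency=1150
Event 6 (deposit 350 to taxes): taxes: 150 + 350 = 500. Balances: investment=900, taxes=500, checking=1200, emergency=1150
Event 7 (deposit 200 to emergency): emergency: 1150 + 200 = 1350. Balances: investment=900, taxes=500, checking=1200, emergency=1350
Event 8 (deposit 150 to checking): checking: 1200 + 150 = 1350. Balances: investment=900, taxes=500, checking=1350, emergency=1350
Event 9 (withdraw 300 from emergency): emergency: 1350 - 300 = 1050. Balances: investment=900, taxes=500, checking=1350, emergency=1050
Event 10 (withdraw 200 from checking): checking: 1350 - 200 = 1150. Balances: investment=900, taxes=500, checking=1150, emergency=1050

Final balance of checking: 1150

Answer: 1150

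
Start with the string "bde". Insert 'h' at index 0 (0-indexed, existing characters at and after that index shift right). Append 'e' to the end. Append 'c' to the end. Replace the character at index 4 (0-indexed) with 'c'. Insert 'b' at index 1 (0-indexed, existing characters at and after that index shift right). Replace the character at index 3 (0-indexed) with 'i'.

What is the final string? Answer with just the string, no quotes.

Answer: hbbiecc

Derivation:
Applying each edit step by step:
Start: "bde"
Op 1 (insert 'h' at idx 0): "bde" -> "hbde"
Op 2 (append 'e'): "hbde" -> "hbdee"
Op 3 (append 'c'): "hbdee" -> "hbdeec"
Op 4 (replace idx 4: 'e' -> 'c'): "hbdeec" -> "hbdecc"
Op 5 (insert 'b' at idx 1): "hbdecc" -> "hbbdecc"
Op 6 (replace idx 3: 'd' -> 'i'): "hbbdecc" -> "hbbiecc"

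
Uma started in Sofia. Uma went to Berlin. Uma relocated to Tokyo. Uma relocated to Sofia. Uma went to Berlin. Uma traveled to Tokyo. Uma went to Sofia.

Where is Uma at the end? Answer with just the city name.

Answer: Sofia

Derivation:
Tracking Uma's location:
Start: Uma is in Sofia.
After move 1: Sofia -> Berlin. Uma is in Berlin.
After move 2: Berlin -> Tokyo. Uma is in Tokyo.
After move 3: Tokyo -> Sofia. Uma is in Sofia.
After move 4: Sofia -> Berlin. Uma is in Berlin.
After move 5: Berlin -> Tokyo. Uma is in Tokyo.
After move 6: Tokyo -> Sofia. Uma is in Sofia.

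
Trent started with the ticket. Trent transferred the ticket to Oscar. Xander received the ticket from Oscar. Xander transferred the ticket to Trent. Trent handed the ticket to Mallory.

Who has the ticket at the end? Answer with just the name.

Answer: Mallory

Derivation:
Tracking the ticket through each event:
Start: Trent has the ticket.
After event 1: Oscar has the ticket.
After event 2: Xander has the ticket.
After event 3: Trent has the ticket.
After event 4: Mallory has the ticket.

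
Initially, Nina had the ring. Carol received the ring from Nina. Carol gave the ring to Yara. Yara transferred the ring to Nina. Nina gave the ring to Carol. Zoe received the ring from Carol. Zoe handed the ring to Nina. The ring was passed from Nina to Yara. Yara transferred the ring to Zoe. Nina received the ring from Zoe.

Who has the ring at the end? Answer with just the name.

Answer: Nina

Derivation:
Tracking the ring through each event:
Start: Nina has the ring.
After event 1: Carol has the ring.
After event 2: Yara has the ring.
After event 3: Nina has the ring.
After event 4: Carol has the ring.
After event 5: Zoe has the ring.
After event 6: Nina has the ring.
After event 7: Yara has the ring.
After event 8: Zoe has the ring.
After event 9: Nina has the ring.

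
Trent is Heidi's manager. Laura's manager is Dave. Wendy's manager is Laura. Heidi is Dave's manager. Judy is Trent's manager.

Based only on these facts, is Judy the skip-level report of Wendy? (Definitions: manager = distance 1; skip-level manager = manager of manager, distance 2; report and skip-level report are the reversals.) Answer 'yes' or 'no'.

Reconstructing the manager chain from the given facts:
  Judy -> Trent -> Heidi -> Dave -> Laura -> Wendy
(each arrow means 'manager of the next')
Positions in the chain (0 = top):
  position of Judy: 0
  position of Trent: 1
  position of Heidi: 2
  position of Dave: 3
  position of Laura: 4
  position of Wendy: 5

Judy is at position 0, Wendy is at position 5; signed distance (j - i) = 5.
'skip-level report' requires j - i = -2. Actual distance is 5, so the relation does NOT hold.

Answer: no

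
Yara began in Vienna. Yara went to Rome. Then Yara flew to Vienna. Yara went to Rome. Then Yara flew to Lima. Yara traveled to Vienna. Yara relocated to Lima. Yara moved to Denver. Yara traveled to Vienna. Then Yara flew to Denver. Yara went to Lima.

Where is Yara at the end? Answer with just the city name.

Tracking Yara's location:
Start: Yara is in Vienna.
After move 1: Vienna -> Rome. Yara is in Rome.
After move 2: Rome -> Vienna. Yara is in Vienna.
After move 3: Vienna -> Rome. Yara is in Rome.
After move 4: Rome -> Lima. Yara is in Lima.
After move 5: Lima -> Vienna. Yara is in Vienna.
After move 6: Vienna -> Lima. Yara is in Lima.
After move 7: Lima -> Denver. Yara is in Denver.
After move 8: Denver -> Vienna. Yara is in Vienna.
After move 9: Vienna -> Denver. Yara is in Denver.
After move 10: Denver -> Lima. Yara is in Lima.

Answer: Lima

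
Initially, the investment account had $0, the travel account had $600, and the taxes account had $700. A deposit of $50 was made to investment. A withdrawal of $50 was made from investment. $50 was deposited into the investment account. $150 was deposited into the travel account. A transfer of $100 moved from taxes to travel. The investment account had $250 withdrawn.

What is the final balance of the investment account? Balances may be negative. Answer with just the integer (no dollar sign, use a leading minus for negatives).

Tracking account balances step by step:
Start: investment=0, travel=600, taxes=700
Event 1 (deposit 50 to investment): investment: 0 + 50 = 50. Balances: investment=50, travel=600, taxes=700
Event 2 (withdraw 50 from investment): investment: 50 - 50 = 0. Balances: investment=0, travel=600, taxes=700
Event 3 (deposit 50 to investment): investment: 0 + 50 = 50. Balances: investment=50, travel=600, taxes=700
Event 4 (deposit 150 to travel): travel: 600 + 150 = 750. Balances: investment=50, travel=750, taxes=700
Event 5 (transfer 100 taxes -> travel): taxes: 700 - 100 = 600, travel: 750 + 100 = 850. Balances: investment=50, travel=850, taxes=600
Event 6 (withdraw 250 from investment): investment: 50 - 250 = -200. Balances: investment=-200, travel=850, taxes=600

Final balance of investment: -200

Answer: -200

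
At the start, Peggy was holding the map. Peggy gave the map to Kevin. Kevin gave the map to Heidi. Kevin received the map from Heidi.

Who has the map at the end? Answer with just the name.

Tracking the map through each event:
Start: Peggy has the map.
After event 1: Kevin has the map.
After event 2: Heidi has the map.
After event 3: Kevin has the map.

Answer: Kevin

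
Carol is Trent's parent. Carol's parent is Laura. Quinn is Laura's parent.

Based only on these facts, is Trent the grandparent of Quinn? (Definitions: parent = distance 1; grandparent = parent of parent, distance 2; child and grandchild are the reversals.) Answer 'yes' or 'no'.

Reconstructing the parent chain from the given facts:
  Quinn -> Laura -> Carol -> Trent
(each arrow means 'parent of the next')
Positions in the chain (0 = top):
  position of Quinn: 0
  position of Laura: 1
  position of Carol: 2
  position of Trent: 3

Trent is at position 3, Quinn is at position 0; signed distance (j - i) = -3.
'grandparent' requires j - i = 2. Actual distance is -3, so the relation does NOT hold.

Answer: no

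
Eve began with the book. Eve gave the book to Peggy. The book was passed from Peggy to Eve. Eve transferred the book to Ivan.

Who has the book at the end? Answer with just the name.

Answer: Ivan

Derivation:
Tracking the book through each event:
Start: Eve has the book.
After event 1: Peggy has the book.
After event 2: Eve has the book.
After event 3: Ivan has the book.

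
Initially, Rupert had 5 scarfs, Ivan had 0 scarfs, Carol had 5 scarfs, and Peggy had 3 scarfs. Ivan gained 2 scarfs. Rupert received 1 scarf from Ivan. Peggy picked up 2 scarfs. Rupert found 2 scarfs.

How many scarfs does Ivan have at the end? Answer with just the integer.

Answer: 1

Derivation:
Tracking counts step by step:
Start: Rupert=5, Ivan=0, Carol=5, Peggy=3
Event 1 (Ivan +2): Ivan: 0 -> 2. State: Rupert=5, Ivan=2, Carol=5, Peggy=3
Event 2 (Ivan -> Rupert, 1): Ivan: 2 -> 1, Rupert: 5 -> 6. State: Rupert=6, Ivan=1, Carol=5, Peggy=3
Event 3 (Peggy +2): Peggy: 3 -> 5. State: Rupert=6, Ivan=1, Carol=5, Peggy=5
Event 4 (Rupert +2): Rupert: 6 -> 8. State: Rupert=8, Ivan=1, Carol=5, Peggy=5

Ivan's final count: 1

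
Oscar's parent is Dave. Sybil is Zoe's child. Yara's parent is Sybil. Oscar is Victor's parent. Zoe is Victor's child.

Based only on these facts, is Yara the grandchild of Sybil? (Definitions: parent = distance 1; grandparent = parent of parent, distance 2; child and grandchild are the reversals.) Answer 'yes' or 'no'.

Answer: no

Derivation:
Reconstructing the parent chain from the given facts:
  Dave -> Oscar -> Victor -> Zoe -> Sybil -> Yara
(each arrow means 'parent of the next')
Positions in the chain (0 = top):
  position of Dave: 0
  position of Oscar: 1
  position of Victor: 2
  position of Zoe: 3
  position of Sybil: 4
  position of Yara: 5

Yara is at position 5, Sybil is at position 4; signed distance (j - i) = -1.
'grandchild' requires j - i = -2. Actual distance is -1, so the relation does NOT hold.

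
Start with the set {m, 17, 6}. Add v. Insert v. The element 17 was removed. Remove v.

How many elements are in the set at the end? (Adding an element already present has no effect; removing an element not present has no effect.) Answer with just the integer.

Tracking the set through each operation:
Start: {17, 6, m}
Event 1 (add v): added. Set: {17, 6, m, v}
Event 2 (add v): already present, no change. Set: {17, 6, m, v}
Event 3 (remove 17): removed. Set: {6, m, v}
Event 4 (remove v): removed. Set: {6, m}

Final set: {6, m} (size 2)

Answer: 2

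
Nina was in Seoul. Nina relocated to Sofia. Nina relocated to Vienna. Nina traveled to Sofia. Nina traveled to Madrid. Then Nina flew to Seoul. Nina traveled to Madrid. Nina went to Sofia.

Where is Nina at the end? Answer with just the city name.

Answer: Sofia

Derivation:
Tracking Nina's location:
Start: Nina is in Seoul.
After move 1: Seoul -> Sofia. Nina is in Sofia.
After move 2: Sofia -> Vienna. Nina is in Vienna.
After move 3: Vienna -> Sofia. Nina is in Sofia.
After move 4: Sofia -> Madrid. Nina is in Madrid.
After move 5: Madrid -> Seoul. Nina is in Seoul.
After move 6: Seoul -> Madrid. Nina is in Madrid.
After move 7: Madrid -> Sofia. Nina is in Sofia.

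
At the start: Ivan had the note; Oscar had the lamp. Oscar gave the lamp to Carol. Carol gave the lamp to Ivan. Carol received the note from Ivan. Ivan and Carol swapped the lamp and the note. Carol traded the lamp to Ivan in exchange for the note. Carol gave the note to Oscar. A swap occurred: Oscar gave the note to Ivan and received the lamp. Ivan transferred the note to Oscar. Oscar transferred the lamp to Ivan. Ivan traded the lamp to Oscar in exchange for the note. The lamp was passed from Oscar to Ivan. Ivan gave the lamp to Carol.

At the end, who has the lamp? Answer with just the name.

Answer: Carol

Derivation:
Tracking all object holders:
Start: note:Ivan, lamp:Oscar
Event 1 (give lamp: Oscar -> Carol). State: note:Ivan, lamp:Carol
Event 2 (give lamp: Carol -> Ivan). State: note:Ivan, lamp:Ivan
Event 3 (give note: Ivan -> Carol). State: note:Carol, lamp:Ivan
Event 4 (swap lamp<->note: now lamp:Carol, note:Ivan). State: note:Ivan, lamp:Carol
Event 5 (swap lamp<->note: now lamp:Ivan, note:Carol). State: note:Carol, lamp:Ivan
Event 6 (give note: Carol -> Oscar). State: note:Oscar, lamp:Ivan
Event 7 (swap note<->lamp: now note:Ivan, lamp:Oscar). State: note:Ivan, lamp:Oscar
Event 8 (give note: Ivan -> Oscar). State: note:Oscar, lamp:Oscar
Event 9 (give lamp: Oscar -> Ivan). State: note:Oscar, lamp:Ivan
Event 10 (swap lamp<->note: now lamp:Oscar, note:Ivan). State: note:Ivan, lamp:Oscar
Event 11 (give lamp: Oscar -> Ivan). State: note:Ivan, lamp:Ivan
Event 12 (give lamp: Ivan -> Carol). State: note:Ivan, lamp:Carol

Final state: note:Ivan, lamp:Carol
The lamp is held by Carol.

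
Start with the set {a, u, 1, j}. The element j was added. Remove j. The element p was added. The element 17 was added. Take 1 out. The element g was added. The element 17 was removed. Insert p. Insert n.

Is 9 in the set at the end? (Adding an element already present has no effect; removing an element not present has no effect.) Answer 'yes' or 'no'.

Answer: no

Derivation:
Tracking the set through each operation:
Start: {1, a, j, u}
Event 1 (add j): already present, no change. Set: {1, a, j, u}
Event 2 (remove j): removed. Set: {1, a, u}
Event 3 (add p): added. Set: {1, a, p, u}
Event 4 (add 17): added. Set: {1, 17, a, p, u}
Event 5 (remove 1): removed. Set: {17, a, p, u}
Event 6 (add g): added. Set: {17, a, g, p, u}
Event 7 (remove 17): removed. Set: {a, g, p, u}
Event 8 (add p): already present, no change. Set: {a, g, p, u}
Event 9 (add n): added. Set: {a, g, n, p, u}

Final set: {a, g, n, p, u} (size 5)
9 is NOT in the final set.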